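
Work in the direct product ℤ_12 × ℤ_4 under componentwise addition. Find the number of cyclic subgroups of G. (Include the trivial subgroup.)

20

Each element a generates a cyclic subgroup ⟨a⟩; distinct elements may generate the same one (a cyclic group of order d has φ(d) generators).
Cyclic subgroups by order — order 1: 1; order 2: 3; order 3: 1; order 4: 6; order 6: 3; order 12: 6.
Total: 20.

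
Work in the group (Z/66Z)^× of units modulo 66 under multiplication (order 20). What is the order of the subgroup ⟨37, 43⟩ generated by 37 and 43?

10

|⟨37⟩| = 5 and |⟨43⟩| = 2, so |H| is a multiple of lcm(5, 2) = 10 and divides |G| = 20.
Closing under the operation: H = {1, 7, 13, 19, 25, 31, 37, 43, 49, 61}, so |H| = 10.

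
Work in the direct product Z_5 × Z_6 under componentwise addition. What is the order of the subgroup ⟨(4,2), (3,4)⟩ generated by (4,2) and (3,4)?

15

|⟨(4,2)⟩| = 15 and |⟨(3,4)⟩| = 15, so |H| is a multiple of lcm(15, 15) = 15 and divides |G| = 30.
Closing under the operation: H = {(0,0), (0,2), (0,4), (1,0), (1,2), (1,4), (2,0), (2,2), (2,4), (3,0), (3,2), (3,4), (4,0), (4,2), (4,4)}, so |H| = 15.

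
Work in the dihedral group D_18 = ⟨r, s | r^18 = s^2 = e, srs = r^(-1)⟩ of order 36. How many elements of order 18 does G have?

6

The elements of order 18 are: r, r^5, r^7, r^11, r^13, r^17.
That's 6.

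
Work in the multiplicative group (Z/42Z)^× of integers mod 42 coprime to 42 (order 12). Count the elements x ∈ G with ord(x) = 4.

No element of G has order 4 (even though 4 | 12).

0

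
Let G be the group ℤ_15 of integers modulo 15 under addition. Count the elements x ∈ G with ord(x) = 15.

8

In a cyclic group of order 15, the number of elements of order d (for d | 15) is φ(d).
φ(15) = 8.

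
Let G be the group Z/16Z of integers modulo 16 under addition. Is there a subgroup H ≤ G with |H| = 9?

No

9 does not divide |G| = 16, so by Lagrange no subgroup of order 9 exists.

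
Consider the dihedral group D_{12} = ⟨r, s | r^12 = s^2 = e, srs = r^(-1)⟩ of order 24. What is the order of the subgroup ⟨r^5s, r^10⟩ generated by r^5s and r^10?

|⟨r^5s⟩| = 2 and |⟨r^10⟩| = 6, so |H| is a multiple of lcm(2, 6) = 6 and divides |G| = 24.
Closing under the operation: H = {e, r^2, r^4, r^6, r^8, r^10, rs, r^3s, r^5s, r^7s, r^9s, r^11s}, so |H| = 12.

12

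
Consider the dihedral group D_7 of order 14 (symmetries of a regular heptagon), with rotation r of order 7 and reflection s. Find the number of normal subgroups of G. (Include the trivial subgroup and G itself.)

3

G has 10 subgroups. Checking conjugation-invariance by order — order 1: 1/1 normal; order 2: 0/7 normal; order 7: 1/1 normal; order 14: 1/1 normal.
Total normal subgroups: 3.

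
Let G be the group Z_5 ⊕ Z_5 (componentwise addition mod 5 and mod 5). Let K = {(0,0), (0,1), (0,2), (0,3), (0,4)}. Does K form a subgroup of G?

Yes

|K| = 5 divides |G| = 25, consistent with Lagrange.
K contains the identity, every element's inverse is in K, and K is closed under +: it is a subgroup.
In fact K = ⟨(0,1)⟩.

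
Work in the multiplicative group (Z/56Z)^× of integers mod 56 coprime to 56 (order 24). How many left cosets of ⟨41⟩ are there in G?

12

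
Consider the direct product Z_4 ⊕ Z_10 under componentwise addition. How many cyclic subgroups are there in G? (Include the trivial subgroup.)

12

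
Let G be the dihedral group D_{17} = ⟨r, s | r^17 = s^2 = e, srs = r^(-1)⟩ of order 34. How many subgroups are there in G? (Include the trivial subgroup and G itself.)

20

|G| = 34, so by Lagrange every subgroup order divides 34. Divisors: 1, 2, 17, 34.
Subgroups by order — order 1: 1; order 2: 17; order 17: 1; order 34: 1.
Total: 1 + 17 + 1 + 1 = 20.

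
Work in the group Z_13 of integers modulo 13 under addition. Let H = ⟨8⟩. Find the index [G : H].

|⟨8⟩| = 13 and |G| = 13.
By Lagrange, [G : H] = |G|/|H| = 13/13 = 1.

1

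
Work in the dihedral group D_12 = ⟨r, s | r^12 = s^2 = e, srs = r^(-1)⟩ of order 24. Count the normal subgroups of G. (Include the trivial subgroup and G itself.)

9

G has 34 subgroups. Checking conjugation-invariance by order — order 1: 1/1 normal; order 2: 1/13 normal; order 3: 1/1 normal; order 4: 1/7 normal; order 6: 1/5 normal; order 8: 0/3 normal; order 12: 3/3 normal; order 24: 1/1 normal.
Total normal subgroups: 9.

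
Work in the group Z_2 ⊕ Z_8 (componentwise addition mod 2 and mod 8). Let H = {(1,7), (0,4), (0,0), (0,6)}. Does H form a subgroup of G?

No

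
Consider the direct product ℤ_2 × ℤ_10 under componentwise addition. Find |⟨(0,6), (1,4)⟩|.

|⟨(0,6)⟩| = 5 and |⟨(1,4)⟩| = 10, so |H| is a multiple of lcm(5, 10) = 10 and divides |G| = 20.
Closing under the operation: H = {(0,0), (0,2), (0,4), (0,6), (0,8), (1,0), (1,2), (1,4), (1,6), (1,8)}, so |H| = 10.

10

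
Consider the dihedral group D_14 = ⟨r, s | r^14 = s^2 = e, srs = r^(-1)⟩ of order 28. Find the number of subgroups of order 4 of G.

|G| = 28 and 4 | 28, so subgroups of order 4 are possible by Lagrange.
The subgroups of order 4 are: {e, r^7, r^3s, r^10s}; {e, r^7, r^4s, r^11s}; {e, r^7, r^5s, r^12s}; {e, r^7, r^6s, r^13s}; … (7 in all).
So G has 7 subgroups of order 4.

7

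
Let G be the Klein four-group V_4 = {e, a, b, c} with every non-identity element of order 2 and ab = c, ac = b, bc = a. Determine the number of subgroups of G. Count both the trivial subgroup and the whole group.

5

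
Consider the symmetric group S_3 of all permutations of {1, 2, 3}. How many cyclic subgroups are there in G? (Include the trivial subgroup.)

5

A cyclic subgroup of order d is generated by each of its φ(d) elements of order d, so the cyclic subgroups of order d number (#elements of order d)/φ(d).
Cyclic subgroups by order — order 1: 1; order 2: 3; order 3: 1.
Total: 5.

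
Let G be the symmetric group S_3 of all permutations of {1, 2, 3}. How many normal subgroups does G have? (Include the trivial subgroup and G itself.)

3

G has 6 subgroups. Checking conjugation-invariance by order — order 1: 1/1 normal; order 2: 0/3 normal; order 3: 1/1 normal; order 6: 1/1 normal.
Total normal subgroups: 3.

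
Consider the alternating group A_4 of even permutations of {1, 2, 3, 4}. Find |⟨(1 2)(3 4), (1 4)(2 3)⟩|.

4

|⟨(1 2)(3 4)⟩| = 2 and |⟨(1 4)(2 3)⟩| = 2, so |H| is a multiple of lcm(2, 2) = 2 and divides |G| = 12.
Closing under the operation: H = {e, (1 2)(3 4), (1 3)(2 4), (1 4)(2 3)}, so |H| = 4.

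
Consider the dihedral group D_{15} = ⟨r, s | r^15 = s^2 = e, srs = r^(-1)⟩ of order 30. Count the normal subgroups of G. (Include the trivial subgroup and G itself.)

5

G has 28 subgroups. Checking conjugation-invariance by order — order 1: 1/1 normal; order 2: 0/15 normal; order 3: 1/1 normal; order 5: 1/1 normal; order 6: 0/5 normal; order 10: 0/3 normal; order 15: 1/1 normal; order 30: 1/1 normal.
Total normal subgroups: 5.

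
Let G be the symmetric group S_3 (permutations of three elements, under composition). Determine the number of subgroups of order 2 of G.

3

|G| = 6 and 2 | 6, so subgroups of order 2 are possible by Lagrange.
The subgroups of order 2 are: {e, (1 2)}; {e, (1 3)}; {e, (2 3)}.
So G has 3 subgroups of order 2.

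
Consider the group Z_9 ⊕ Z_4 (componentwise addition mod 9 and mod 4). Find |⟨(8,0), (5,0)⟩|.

9

|⟨(8,0)⟩| = 9 and |⟨(5,0)⟩| = 9, so |H| is a multiple of lcm(9, 9) = 9 and divides |G| = 36.
Closing under the operation: H = {(0,0), (1,0), (2,0), (3,0), (4,0), (5,0), (6,0), (7,0), (8,0)}, so |H| = 9.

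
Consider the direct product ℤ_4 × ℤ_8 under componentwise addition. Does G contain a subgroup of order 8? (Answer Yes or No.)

8 | 32. A subgroup of order 8 is {(0,0), (0,1), (0,2), (0,3), (0,4), (0,5), (0,6), (0,7)}.

Yes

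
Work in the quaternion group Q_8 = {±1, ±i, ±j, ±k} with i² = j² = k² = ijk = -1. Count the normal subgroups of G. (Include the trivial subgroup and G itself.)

G has 6 subgroups. Checking conjugation-invariance by order — order 1: 1/1 normal; order 2: 1/1 normal; order 4: 3/3 normal; order 8: 1/1 normal.
Total normal subgroups: 6.

6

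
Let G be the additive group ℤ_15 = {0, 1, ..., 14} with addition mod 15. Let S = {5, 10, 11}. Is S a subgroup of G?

No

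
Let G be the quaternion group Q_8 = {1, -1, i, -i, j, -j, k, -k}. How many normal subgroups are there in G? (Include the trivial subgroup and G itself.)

G has 6 subgroups. Checking conjugation-invariance by order — order 1: 1/1 normal; order 2: 1/1 normal; order 4: 3/3 normal; order 8: 1/1 normal.
Total normal subgroups: 6.

6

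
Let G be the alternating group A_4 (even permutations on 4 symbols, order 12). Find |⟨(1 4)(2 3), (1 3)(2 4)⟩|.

|⟨(1 4)(2 3)⟩| = 2 and |⟨(1 3)(2 4)⟩| = 2, so |H| is a multiple of lcm(2, 2) = 2 and divides |G| = 12.
Closing under the operation: H = {e, (1 2)(3 4), (1 3)(2 4), (1 4)(2 3)}, so |H| = 4.

4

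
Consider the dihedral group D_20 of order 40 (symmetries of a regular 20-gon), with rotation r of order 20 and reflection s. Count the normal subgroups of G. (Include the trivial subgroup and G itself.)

G has 48 subgroups. Checking conjugation-invariance by order — order 1: 1/1 normal; order 2: 1/21 normal; order 4: 1/11 normal; order 5: 1/1 normal; order 8: 0/5 normal; order 10: 1/5 normal; order 20: 3/3 normal; order 40: 1/1 normal.
Total normal subgroups: 9.

9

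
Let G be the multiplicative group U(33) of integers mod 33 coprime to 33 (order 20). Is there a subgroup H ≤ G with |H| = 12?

12 does not divide |G| = 20, so by Lagrange no subgroup of order 12 exists.

No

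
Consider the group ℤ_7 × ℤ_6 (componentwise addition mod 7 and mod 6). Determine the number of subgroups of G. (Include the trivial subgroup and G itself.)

8

|G| = 42, so by Lagrange every subgroup order divides 42. Divisors: 1, 2, 3, 6, 7, 14, 21, 42.
Subgroups by order — order 1: 1; order 2: 1; order 3: 1; order 6: 1; order 7: 1; order 14: 1; order 21: 1; order 42: 1.
Total: 1 + 1 + 1 + 1 + 1 + 1 + 1 + 1 = 8.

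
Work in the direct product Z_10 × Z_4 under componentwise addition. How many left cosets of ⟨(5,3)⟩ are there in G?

10

|⟨(5,3)⟩| = 4 and |G| = 40.
By Lagrange, [G : H] = |G|/|H| = 40/4 = 10.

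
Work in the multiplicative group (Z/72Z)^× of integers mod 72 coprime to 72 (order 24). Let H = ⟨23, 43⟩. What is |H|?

|⟨23⟩| = 6 and |⟨43⟩| = 6, so |H| is a multiple of lcm(6, 6) = 6 and divides |G| = 24.
Closing under the operation: H = {1, 5, 19, 23, 25, 29, 43, 47, 49, 53, 67, 71}, so |H| = 12.

12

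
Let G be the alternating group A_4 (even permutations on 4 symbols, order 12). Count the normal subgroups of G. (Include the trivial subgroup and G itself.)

G has 10 subgroups. Checking conjugation-invariance by order — order 1: 1/1 normal; order 2: 0/3 normal; order 3: 0/4 normal; order 4: 1/1 normal; order 12: 1/1 normal.
Total normal subgroups: 3.

3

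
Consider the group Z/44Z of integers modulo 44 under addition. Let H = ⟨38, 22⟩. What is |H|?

|⟨38⟩| = 22 and |⟨22⟩| = 2, so |H| is a multiple of lcm(22, 2) = 22 and divides |G| = 44.
Closing under the operation: H = {0, 2, 4, 6, 8, 10, 12, 14, 16, 18, 20, 22, 24, 26, 28, 30, 32, 34, 36, 38, 40, 42}, so |H| = 22.

22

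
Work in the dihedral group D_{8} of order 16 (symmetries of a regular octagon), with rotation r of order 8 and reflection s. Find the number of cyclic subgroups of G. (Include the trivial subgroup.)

12

Group the elements of G by the cyclic subgroup they generate; each cyclic subgroup of order d accounts for φ(d) elements.
Cyclic subgroups by order — order 1: 1; order 2: 9; order 4: 1; order 8: 1.
Total: 12.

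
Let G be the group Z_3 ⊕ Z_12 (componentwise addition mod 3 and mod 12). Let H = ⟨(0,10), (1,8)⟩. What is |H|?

18

|⟨(0,10)⟩| = 6 and |⟨(1,8)⟩| = 3, so |H| is a multiple of lcm(6, 3) = 6 and divides |G| = 36.
Closing under the operation: H = {(0,0), (0,2), (0,4), (0,6), (0,8), (0,10), (1,0), (1,2), (1,4), (1,6), (1,8), (1,10), (2,0), (2,2), (2,4), (2,6), (2,8), (2,10)}, so |H| = 18.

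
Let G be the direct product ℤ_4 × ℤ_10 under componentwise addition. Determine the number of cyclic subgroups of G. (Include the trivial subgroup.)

Each element a generates a cyclic subgroup ⟨a⟩; distinct elements may generate the same one (a cyclic group of order d has φ(d) generators).
Cyclic subgroups by order — order 1: 1; order 2: 3; order 4: 2; order 5: 1; order 10: 3; order 20: 2.
Total: 12.

12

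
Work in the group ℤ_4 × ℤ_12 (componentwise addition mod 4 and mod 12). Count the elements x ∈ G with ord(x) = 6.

6

An element (a,b) has order lcm(ord(a), ord(b)); count pairs with lcm equal to 6.
Enumerating gives 6 such elements.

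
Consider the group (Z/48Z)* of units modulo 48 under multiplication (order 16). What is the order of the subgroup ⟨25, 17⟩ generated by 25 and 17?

4

|⟨25⟩| = 2 and |⟨17⟩| = 2, so |H| is a multiple of lcm(2, 2) = 2 and divides |G| = 16.
Closing under the operation: H = {1, 17, 25, 41}, so |H| = 4.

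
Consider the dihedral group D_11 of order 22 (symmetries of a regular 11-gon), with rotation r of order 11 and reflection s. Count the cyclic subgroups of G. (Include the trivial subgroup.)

13

A cyclic subgroup of order d is generated by each of its φ(d) elements of order d, so the cyclic subgroups of order d number (#elements of order d)/φ(d).
Cyclic subgroups by order — order 1: 1; order 2: 11; order 11: 1.
Total: 13.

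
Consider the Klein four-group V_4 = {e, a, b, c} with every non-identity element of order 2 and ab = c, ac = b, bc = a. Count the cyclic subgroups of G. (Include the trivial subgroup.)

4

Each element a generates a cyclic subgroup ⟨a⟩; distinct elements may generate the same one (a cyclic group of order d has φ(d) generators).
Cyclic subgroups by order — order 1: 1; order 2: 3.
Total: 4.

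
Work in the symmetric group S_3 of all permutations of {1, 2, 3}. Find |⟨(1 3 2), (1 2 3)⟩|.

3

|⟨(1 3 2)⟩| = 3 and |⟨(1 2 3)⟩| = 3, so |H| is a multiple of lcm(3, 3) = 3 and divides |G| = 6.
Closing under the operation: H = {e, (1 2 3), (1 3 2)}, so |H| = 3.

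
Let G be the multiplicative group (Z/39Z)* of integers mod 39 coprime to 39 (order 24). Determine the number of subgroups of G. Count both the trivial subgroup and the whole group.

|G| = 24, so by Lagrange every subgroup order divides 24. Divisors: 1, 2, 3, 4, 6, 8, 12, 24.
Subgroups by order — order 1: 1; order 2: 3; order 3: 1; order 4: 3; order 6: 3; order 8: 1; order 12: 3; order 24: 1.
Total: 1 + 3 + 1 + 3 + 3 + 1 + 3 + 1 = 16.

16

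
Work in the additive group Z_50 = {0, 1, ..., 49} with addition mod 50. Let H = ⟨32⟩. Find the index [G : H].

|⟨32⟩| = 25 and |G| = 50.
By Lagrange, [G : H] = |G|/|H| = 50/25 = 2.

2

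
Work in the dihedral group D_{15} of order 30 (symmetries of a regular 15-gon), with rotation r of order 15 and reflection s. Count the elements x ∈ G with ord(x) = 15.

The elements of order 15 are: r, r^2, r^4, r^7, r^8, r^11, r^13, r^14.
That's 8.

8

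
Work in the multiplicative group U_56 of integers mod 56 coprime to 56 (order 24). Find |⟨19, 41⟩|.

12

|⟨19⟩| = 6 and |⟨41⟩| = 2, so |H| is a multiple of lcm(6, 2) = 6 and divides |G| = 24.
Closing under the operation: H = {1, 3, 9, 11, 17, 19, 25, 27, 33, 41, 43, 51}, so |H| = 12.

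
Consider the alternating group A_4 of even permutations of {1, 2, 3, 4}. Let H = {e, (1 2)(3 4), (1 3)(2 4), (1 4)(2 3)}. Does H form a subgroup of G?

Yes

|H| = 4 divides |G| = 12, consistent with Lagrange.
H contains the identity, every element's inverse is in H, and H is closed under ∘: it is a subgroup.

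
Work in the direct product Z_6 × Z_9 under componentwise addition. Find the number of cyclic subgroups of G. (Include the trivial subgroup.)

16

Each element a generates a cyclic subgroup ⟨a⟩; distinct elements may generate the same one (a cyclic group of order d has φ(d) generators).
Cyclic subgroups by order — order 1: 1; order 2: 1; order 3: 4; order 6: 4; order 9: 3; order 18: 3.
Total: 16.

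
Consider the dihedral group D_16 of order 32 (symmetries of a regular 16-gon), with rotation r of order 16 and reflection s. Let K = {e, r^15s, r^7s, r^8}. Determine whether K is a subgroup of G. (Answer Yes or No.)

|K| = 4 divides |G| = 32, consistent with Lagrange.
K contains the identity, every element's inverse is in K, and K is closed under ·: it is a subgroup.

Yes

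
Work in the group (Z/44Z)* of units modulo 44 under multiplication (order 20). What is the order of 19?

10

Compute successive powers of 19 mod 44: 19, 9, 39, 37, 43, 25, 35, 5, …; 19^10 ≡ 1 (mod 44).
So |⟨19⟩| = 10.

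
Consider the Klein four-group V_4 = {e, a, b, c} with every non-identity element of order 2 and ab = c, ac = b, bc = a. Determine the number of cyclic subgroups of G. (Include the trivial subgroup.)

Each element a generates a cyclic subgroup ⟨a⟩; distinct elements may generate the same one (a cyclic group of order d has φ(d) generators).
Cyclic subgroups by order — order 1: 1; order 2: 3.
Total: 4.

4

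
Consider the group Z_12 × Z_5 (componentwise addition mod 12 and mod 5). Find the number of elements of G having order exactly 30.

An element (a,b) has order lcm(ord(a), ord(b)); count pairs with lcm equal to 30.
Enumerating gives 8 such elements.

8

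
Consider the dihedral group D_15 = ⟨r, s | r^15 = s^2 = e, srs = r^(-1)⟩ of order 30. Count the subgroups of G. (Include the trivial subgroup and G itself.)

28

|G| = 30, so by Lagrange every subgroup order divides 30. Divisors: 1, 2, 3, 5, 6, 10, 15, 30.
Subgroups by order — order 1: 1; order 2: 15; order 3: 1; order 5: 1; order 6: 5; order 10: 3; order 15: 1; order 30: 1.
Total: 1 + 15 + 1 + 1 + 5 + 3 + 1 + 1 = 28.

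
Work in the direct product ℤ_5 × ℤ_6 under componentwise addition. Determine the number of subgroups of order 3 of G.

1

|G| = 30 and 3 | 30, so subgroups of order 3 are possible by Lagrange.
The subgroups of order 3 are: {(0,0), (0,2), (0,4)}.
So G has 1 subgroup of order 3.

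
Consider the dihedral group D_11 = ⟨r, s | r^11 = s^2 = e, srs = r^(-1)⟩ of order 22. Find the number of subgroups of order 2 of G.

11

|G| = 22 and 2 | 22, so subgroups of order 2 are possible by Lagrange.
The subgroups of order 2 are: {e, r^10s}; {e, r^2s}; {e, r^3s}; {e, r^4s}; … (11 in all).
So G has 11 subgroups of order 2.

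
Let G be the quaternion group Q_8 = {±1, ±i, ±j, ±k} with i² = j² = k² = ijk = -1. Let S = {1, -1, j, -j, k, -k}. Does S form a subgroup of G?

|S| = 6 does not divide |G| = 8, so by Lagrange S is not a subgroup.

No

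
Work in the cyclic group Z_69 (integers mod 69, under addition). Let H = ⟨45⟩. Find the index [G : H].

|⟨45⟩| = 23 and |G| = 69.
By Lagrange, [G : H] = |G|/|H| = 69/23 = 3.

3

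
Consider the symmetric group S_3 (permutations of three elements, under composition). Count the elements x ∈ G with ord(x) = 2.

3

The elements of order 2 are: (2 3), (1 2), (1 3).
That's 3.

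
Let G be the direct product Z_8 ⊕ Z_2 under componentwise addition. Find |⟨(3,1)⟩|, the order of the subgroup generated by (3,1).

The order of (3,1) in Z_8 × Z_2 is lcm(ord(3) in Z_8, ord(1) in Z_2).
ord(3) = 8 and ord(1) = 2, so |⟨(3,1)⟩| = lcm(8, 2) = 8.

8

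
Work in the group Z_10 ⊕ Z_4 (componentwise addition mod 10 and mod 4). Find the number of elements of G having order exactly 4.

An element (a,b) has order lcm(ord(a), ord(b)); count pairs with lcm equal to 4.
Enumerating gives 4 such elements.

4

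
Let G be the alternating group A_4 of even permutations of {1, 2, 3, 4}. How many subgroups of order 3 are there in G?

|G| = 12 and 3 | 12, so subgroups of order 3 are possible by Lagrange.
The subgroups of order 3 are: {e, (1 2 3), (1 3 2)}; {e, (1 2 4), (1 4 2)}; {e, (1 3 4), (1 4 3)}; {e, (2 3 4), (2 4 3)}.
So G has 4 subgroups of order 3.

4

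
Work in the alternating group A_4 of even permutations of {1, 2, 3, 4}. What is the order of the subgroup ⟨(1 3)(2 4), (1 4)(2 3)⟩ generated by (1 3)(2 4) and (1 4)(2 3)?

4

|⟨(1 3)(2 4)⟩| = 2 and |⟨(1 4)(2 3)⟩| = 2, so |H| is a multiple of lcm(2, 2) = 2 and divides |G| = 12.
Closing under the operation: H = {e, (1 2)(3 4), (1 3)(2 4), (1 4)(2 3)}, so |H| = 4.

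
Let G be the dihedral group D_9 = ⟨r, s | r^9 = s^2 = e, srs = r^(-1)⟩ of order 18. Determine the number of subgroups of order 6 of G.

3

|G| = 18 and 6 | 18, so subgroups of order 6 are possible by Lagrange.
The subgroups of order 6 are: {e, r^3, r^6, r^2s, r^5s, r^8s}; {e, r^3, r^6, s, r^3s, r^6s}; {e, r^3, r^6, rs, r^4s, r^7s}.
So G has 3 subgroups of order 6.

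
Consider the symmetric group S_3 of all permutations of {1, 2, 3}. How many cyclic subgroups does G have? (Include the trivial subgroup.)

5

A cyclic subgroup of order d is generated by each of its φ(d) elements of order d, so the cyclic subgroups of order d number (#elements of order d)/φ(d).
Cyclic subgroups by order — order 1: 1; order 2: 3; order 3: 1.
Total: 5.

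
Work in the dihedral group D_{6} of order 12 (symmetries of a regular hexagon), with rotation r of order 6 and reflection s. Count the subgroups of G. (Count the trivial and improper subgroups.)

|G| = 12, so by Lagrange every subgroup order divides 12. Divisors: 1, 2, 3, 4, 6, 12.
Subgroups by order — order 1: 1; order 2: 7; order 3: 1; order 4: 3; order 6: 3; order 12: 1.
Total: 1 + 7 + 1 + 3 + 3 + 1 = 16.

16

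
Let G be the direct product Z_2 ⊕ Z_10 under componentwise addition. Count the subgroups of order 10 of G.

3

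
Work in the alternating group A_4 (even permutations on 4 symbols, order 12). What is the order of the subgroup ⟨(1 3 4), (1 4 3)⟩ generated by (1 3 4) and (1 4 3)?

|⟨(1 3 4)⟩| = 3 and |⟨(1 4 3)⟩| = 3, so |H| is a multiple of lcm(3, 3) = 3 and divides |G| = 12.
Closing under the operation: H = {e, (1 3 4), (1 4 3)}, so |H| = 3.

3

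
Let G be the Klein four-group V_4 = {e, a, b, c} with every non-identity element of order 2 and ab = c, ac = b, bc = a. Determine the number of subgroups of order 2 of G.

|G| = 4 and 2 | 4, so subgroups of order 2 are possible by Lagrange.
The subgroups of order 2 are: {e, a}; {e, b}; {e, c}.
So G has 3 subgroups of order 2.

3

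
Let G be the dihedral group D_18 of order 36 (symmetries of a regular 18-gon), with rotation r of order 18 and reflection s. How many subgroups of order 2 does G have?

|G| = 36 and 2 | 36, so subgroups of order 2 are possible by Lagrange.
The subgroups of order 2 are: {e, r^10s}; {e, r^11s}; {e, r^12s}; {e, r^13s}; … (19 in all).
So G has 19 subgroups of order 2.

19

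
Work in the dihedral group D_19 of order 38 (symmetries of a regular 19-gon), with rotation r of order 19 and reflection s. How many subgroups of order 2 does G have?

19

|G| = 38 and 2 | 38, so subgroups of order 2 are possible by Lagrange.
The subgroups of order 2 are: {e, r^10s}; {e, r^11s}; {e, r^12s}; {e, r^13s}; … (19 in all).
So G has 19 subgroups of order 2.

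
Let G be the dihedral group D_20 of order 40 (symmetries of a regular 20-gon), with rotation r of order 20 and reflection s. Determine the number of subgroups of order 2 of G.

|G| = 40 and 2 | 40, so subgroups of order 2 are possible by Lagrange.
The subgroups of order 2 are: {e, r^10}; {e, r^10s}; {e, r^11s}; {e, r^12s}; … (21 in all).
So G has 21 subgroups of order 2.

21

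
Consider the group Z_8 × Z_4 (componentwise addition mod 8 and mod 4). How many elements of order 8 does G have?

An element (a,b) has order lcm(ord(a), ord(b)); count pairs with lcm equal to 8.
Enumerating gives 16 such elements.

16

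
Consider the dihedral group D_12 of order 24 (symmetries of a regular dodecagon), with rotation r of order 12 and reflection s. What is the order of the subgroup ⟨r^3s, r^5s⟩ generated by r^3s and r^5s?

|⟨r^3s⟩| = 2 and |⟨r^5s⟩| = 2, so |H| is a multiple of lcm(2, 2) = 2 and divides |G| = 24.
Closing under the operation: H = {e, r^2, r^4, r^6, r^8, r^10, rs, r^3s, r^5s, r^7s, r^9s, r^11s}, so |H| = 12.

12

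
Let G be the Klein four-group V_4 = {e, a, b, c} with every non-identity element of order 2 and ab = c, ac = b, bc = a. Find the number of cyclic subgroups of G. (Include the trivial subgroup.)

4

Group the elements of G by the cyclic subgroup they generate; each cyclic subgroup of order d accounts for φ(d) elements.
Cyclic subgroups by order — order 1: 1; order 2: 3.
Total: 4.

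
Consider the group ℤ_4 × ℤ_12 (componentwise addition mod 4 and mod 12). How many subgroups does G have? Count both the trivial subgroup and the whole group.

|G| = 48, so by Lagrange every subgroup order divides 48. Divisors: 1, 2, 3, 4, 6, 8, 12, 16, 24, 48.
Subgroups by order — order 1: 1; order 2: 3; order 3: 1; order 4: 7; order 6: 3; order 8: 3; order 12: 7; order 16: 1; order 24: 3; order 48: 1.
Total: 1 + 3 + 1 + 7 + 3 + 3 + 7 + 1 + 3 + 1 = 30.

30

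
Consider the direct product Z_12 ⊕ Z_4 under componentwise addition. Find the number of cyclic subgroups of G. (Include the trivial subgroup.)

20

Group the elements of G by the cyclic subgroup they generate; each cyclic subgroup of order d accounts for φ(d) elements.
Cyclic subgroups by order — order 1: 1; order 2: 3; order 3: 1; order 4: 6; order 6: 3; order 12: 6.
Total: 20.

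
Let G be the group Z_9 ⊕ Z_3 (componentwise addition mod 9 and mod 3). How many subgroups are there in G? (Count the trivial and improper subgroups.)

10

|G| = 27, so by Lagrange every subgroup order divides 27. Divisors: 1, 3, 9, 27.
Subgroups by order — order 1: 1; order 3: 4; order 9: 4; order 27: 1.
Total: 1 + 4 + 4 + 1 = 10.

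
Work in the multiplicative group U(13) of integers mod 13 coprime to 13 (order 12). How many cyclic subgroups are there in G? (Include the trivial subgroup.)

Each element a generates a cyclic subgroup ⟨a⟩; distinct elements may generate the same one (a cyclic group of order d has φ(d) generators).
Cyclic subgroups by order — order 1: 1; order 2: 1; order 3: 1; order 4: 1; order 6: 1; order 12: 1.
Total: 6.

6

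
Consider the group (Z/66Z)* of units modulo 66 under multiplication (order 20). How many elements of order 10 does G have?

12

Enumerating element orders in G gives 12 elements of order 10.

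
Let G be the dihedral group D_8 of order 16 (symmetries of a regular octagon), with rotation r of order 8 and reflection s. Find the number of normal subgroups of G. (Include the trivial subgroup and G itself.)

7

G has 19 subgroups. Checking conjugation-invariance by order — order 1: 1/1 normal; order 2: 1/9 normal; order 4: 1/5 normal; order 8: 3/3 normal; order 16: 1/1 normal.
Total normal subgroups: 7.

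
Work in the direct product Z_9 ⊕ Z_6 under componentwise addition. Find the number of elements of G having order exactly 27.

0

An element (a,b) has order lcm(ord(a), ord(b)); count pairs with lcm equal to 27.
Enumerating gives 0 such elements.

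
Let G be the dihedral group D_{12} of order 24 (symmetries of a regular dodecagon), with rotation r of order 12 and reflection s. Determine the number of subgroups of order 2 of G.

13

|G| = 24 and 2 | 24, so subgroups of order 2 are possible by Lagrange.
The subgroups of order 2 are: {e, r^10s}; {e, r^11s}; {e, r^2s}; {e, r^3s}; … (13 in all).
So G has 13 subgroups of order 2.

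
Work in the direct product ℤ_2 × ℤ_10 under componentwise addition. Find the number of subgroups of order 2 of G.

|G| = 20 and 2 | 20, so subgroups of order 2 are possible by Lagrange.
The subgroups of order 2 are: {(0,0), (0,5)}; {(0,0), (1,0)}; {(0,0), (1,5)}.
So G has 3 subgroups of order 2.

3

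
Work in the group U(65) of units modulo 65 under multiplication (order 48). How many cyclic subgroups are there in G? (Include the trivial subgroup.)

Group the elements of G by the cyclic subgroup they generate; each cyclic subgroup of order d accounts for φ(d) elements.
Cyclic subgroups by order — order 1: 1; order 2: 3; order 3: 1; order 4: 6; order 6: 3; order 12: 6.
Total: 20.

20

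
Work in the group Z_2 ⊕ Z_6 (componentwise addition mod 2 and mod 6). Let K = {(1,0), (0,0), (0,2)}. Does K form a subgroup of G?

(0,2) ∈ K but its inverse (0,4) ∉ K, so K is not a subgroup.

No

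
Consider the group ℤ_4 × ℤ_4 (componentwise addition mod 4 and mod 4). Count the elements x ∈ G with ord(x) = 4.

An element (a,b) has order lcm(ord(a), ord(b)); count pairs with lcm equal to 4.
Enumerating gives 12 such elements.

12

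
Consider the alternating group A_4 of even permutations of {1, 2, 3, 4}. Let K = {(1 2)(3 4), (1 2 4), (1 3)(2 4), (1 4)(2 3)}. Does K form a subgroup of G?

The identity e ∉ K, so K is not a subgroup.

No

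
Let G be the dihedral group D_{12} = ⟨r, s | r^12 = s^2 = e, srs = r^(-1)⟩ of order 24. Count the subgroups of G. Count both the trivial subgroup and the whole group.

|G| = 24, so by Lagrange every subgroup order divides 24. Divisors: 1, 2, 3, 4, 6, 8, 12, 24.
Subgroups by order — order 1: 1; order 2: 13; order 3: 1; order 4: 7; order 6: 5; order 8: 3; order 12: 3; order 24: 1.
Total: 1 + 13 + 1 + 7 + 5 + 3 + 3 + 1 = 34.

34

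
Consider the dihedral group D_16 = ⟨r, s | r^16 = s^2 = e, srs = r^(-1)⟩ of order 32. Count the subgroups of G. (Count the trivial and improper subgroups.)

|G| = 32, so by Lagrange every subgroup order divides 32. Divisors: 1, 2, 4, 8, 16, 32.
Subgroups by order — order 1: 1; order 2: 17; order 4: 9; order 8: 5; order 16: 3; order 32: 1.
Total: 1 + 17 + 9 + 5 + 3 + 1 = 36.

36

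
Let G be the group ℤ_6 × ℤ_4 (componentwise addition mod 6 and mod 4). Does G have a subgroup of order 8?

Yes

8 | 24. A subgroup of order 8 is {(0,0), (0,1), (0,2), (0,3), (3,0), (3,1), (3,2), (3,3)}.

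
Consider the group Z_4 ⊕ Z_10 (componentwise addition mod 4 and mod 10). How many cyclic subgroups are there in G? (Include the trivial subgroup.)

Group the elements of G by the cyclic subgroup they generate; each cyclic subgroup of order d accounts for φ(d) elements.
Cyclic subgroups by order — order 1: 1; order 2: 3; order 4: 2; order 5: 1; order 10: 3; order 20: 2.
Total: 12.

12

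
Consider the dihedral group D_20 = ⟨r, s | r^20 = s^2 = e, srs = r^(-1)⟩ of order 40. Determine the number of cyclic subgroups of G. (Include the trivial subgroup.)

26

A cyclic subgroup of order d is generated by each of its φ(d) elements of order d, so the cyclic subgroups of order d number (#elements of order d)/φ(d).
Cyclic subgroups by order — order 1: 1; order 2: 21; order 4: 1; order 5: 1; order 10: 1; order 20: 1.
Total: 26.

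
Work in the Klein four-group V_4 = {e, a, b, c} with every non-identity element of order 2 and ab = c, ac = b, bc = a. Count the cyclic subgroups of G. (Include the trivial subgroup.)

4

Group the elements of G by the cyclic subgroup they generate; each cyclic subgroup of order d accounts for φ(d) elements.
Cyclic subgroups by order — order 1: 1; order 2: 3.
Total: 4.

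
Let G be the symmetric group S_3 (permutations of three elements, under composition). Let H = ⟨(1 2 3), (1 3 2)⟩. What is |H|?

|⟨(1 2 3)⟩| = 3 and |⟨(1 3 2)⟩| = 3, so |H| is a multiple of lcm(3, 3) = 3 and divides |G| = 6.
Closing under the operation: H = {e, (1 2 3), (1 3 2)}, so |H| = 3.

3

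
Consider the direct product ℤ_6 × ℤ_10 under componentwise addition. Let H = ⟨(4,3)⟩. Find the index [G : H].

2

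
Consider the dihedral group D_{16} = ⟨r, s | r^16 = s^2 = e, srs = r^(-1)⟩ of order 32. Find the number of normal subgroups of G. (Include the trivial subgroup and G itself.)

G has 36 subgroups. Checking conjugation-invariance by order — order 1: 1/1 normal; order 2: 1/17 normal; order 4: 1/9 normal; order 8: 1/5 normal; order 16: 3/3 normal; order 32: 1/1 normal.
Total normal subgroups: 8.

8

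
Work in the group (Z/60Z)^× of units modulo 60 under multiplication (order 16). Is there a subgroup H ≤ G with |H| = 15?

15 does not divide |G| = 16, so by Lagrange no subgroup of order 15 exists.

No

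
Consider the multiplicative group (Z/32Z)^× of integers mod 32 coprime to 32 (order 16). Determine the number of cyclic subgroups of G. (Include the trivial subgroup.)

8

A cyclic subgroup of order d is generated by each of its φ(d) elements of order d, so the cyclic subgroups of order d number (#elements of order d)/φ(d).
Cyclic subgroups by order — order 1: 1; order 2: 3; order 4: 2; order 8: 2.
Total: 8.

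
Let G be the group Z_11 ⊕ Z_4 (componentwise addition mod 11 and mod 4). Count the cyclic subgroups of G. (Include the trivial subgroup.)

A cyclic subgroup of order d is generated by each of its φ(d) elements of order d, so the cyclic subgroups of order d number (#elements of order d)/φ(d).
Cyclic subgroups by order — order 1: 1; order 2: 1; order 4: 1; order 11: 1; order 22: 1; order 44: 1.
Total: 6.

6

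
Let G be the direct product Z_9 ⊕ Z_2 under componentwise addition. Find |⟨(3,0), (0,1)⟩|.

6

|⟨(3,0)⟩| = 3 and |⟨(0,1)⟩| = 2, so |H| is a multiple of lcm(3, 2) = 6 and divides |G| = 18.
Closing under the operation: H = {(0,0), (0,1), (3,0), (3,1), (6,0), (6,1)}, so |H| = 6.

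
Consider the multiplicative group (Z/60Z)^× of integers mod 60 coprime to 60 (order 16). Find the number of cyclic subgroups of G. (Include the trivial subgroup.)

12

A cyclic subgroup of order d is generated by each of its φ(d) elements of order d, so the cyclic subgroups of order d number (#elements of order d)/φ(d).
Cyclic subgroups by order — order 1: 1; order 2: 7; order 4: 4.
Total: 12.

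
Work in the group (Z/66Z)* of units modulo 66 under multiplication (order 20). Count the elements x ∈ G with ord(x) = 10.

12

Enumerating element orders in G gives 12 elements of order 10.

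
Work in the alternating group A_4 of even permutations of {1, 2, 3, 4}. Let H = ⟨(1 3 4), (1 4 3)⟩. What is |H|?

|⟨(1 3 4)⟩| = 3 and |⟨(1 4 3)⟩| = 3, so |H| is a multiple of lcm(3, 3) = 3 and divides |G| = 12.
Closing under the operation: H = {e, (1 3 4), (1 4 3)}, so |H| = 3.

3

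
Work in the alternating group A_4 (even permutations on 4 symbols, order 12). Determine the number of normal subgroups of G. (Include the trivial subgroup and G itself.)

3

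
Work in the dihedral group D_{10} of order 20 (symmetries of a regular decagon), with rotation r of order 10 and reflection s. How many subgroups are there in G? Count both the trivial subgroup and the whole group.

|G| = 20, so by Lagrange every subgroup order divides 20. Divisors: 1, 2, 4, 5, 10, 20.
Subgroups by order — order 1: 1; order 2: 11; order 4: 5; order 5: 1; order 10: 3; order 20: 1.
Total: 1 + 11 + 5 + 1 + 3 + 1 = 22.

22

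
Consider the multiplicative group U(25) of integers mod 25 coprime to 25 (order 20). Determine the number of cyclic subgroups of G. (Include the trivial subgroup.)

6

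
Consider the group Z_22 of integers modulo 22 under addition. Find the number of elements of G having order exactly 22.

10

In a cyclic group of order 22, the number of elements of order d (for d | 22) is φ(d).
φ(22) = 10.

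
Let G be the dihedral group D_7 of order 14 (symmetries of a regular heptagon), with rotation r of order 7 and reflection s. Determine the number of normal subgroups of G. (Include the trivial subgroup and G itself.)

3

G has 10 subgroups. Checking conjugation-invariance by order — order 1: 1/1 normal; order 2: 0/7 normal; order 7: 1/1 normal; order 14: 1/1 normal.
Total normal subgroups: 3.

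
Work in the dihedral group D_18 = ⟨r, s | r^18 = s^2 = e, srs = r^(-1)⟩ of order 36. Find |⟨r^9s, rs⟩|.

18

|⟨r^9s⟩| = 2 and |⟨rs⟩| = 2, so |H| is a multiple of lcm(2, 2) = 2 and divides |G| = 36.
Closing under the operation: H = {e, r^2, r^4, r^6, r^8, r^10, r^12, r^14, r^16, rs, r^3s, r^5s, r^7s, r^9s, r^11s, r^13s, r^15s, r^17s}, so |H| = 18.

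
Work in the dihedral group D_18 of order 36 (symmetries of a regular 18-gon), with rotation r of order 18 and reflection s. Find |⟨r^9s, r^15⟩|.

12

|⟨r^9s⟩| = 2 and |⟨r^15⟩| = 6, so |H| is a multiple of lcm(2, 6) = 6 and divides |G| = 36.
Closing under the operation: H = {e, r^3, r^6, r^9, r^12, r^15, s, r^3s, r^6s, r^9s, r^12s, r^15s}, so |H| = 12.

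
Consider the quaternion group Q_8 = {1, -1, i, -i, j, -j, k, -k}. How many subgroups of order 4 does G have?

|G| = 8 and 4 | 8, so subgroups of order 4 are possible by Lagrange.
The subgroups of order 4 are: {1, -1, i, -i}; {1, -1, j, -j}; {1, -1, k, -k}.
So G has 3 subgroups of order 4.

3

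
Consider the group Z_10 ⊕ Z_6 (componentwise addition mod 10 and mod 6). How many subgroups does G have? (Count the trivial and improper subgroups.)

20

|G| = 60, so by Lagrange every subgroup order divides 60. Divisors: 1, 2, 3, 4, 5, 6, 10, 12, 15, 20, 30, 60.
Subgroups by order — order 1: 1; order 2: 3; order 3: 1; order 4: 1; order 5: 1; order 6: 3; order 10: 3; order 12: 1; order 15: 1; order 20: 1; order 30: 3; order 60: 1.
Total: 1 + 3 + 1 + 1 + 1 + 3 + 3 + 1 + 1 + 1 + 3 + 1 = 20.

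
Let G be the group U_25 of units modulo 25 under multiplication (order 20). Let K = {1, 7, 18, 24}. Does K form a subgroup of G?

|K| = 4 divides |G| = 20, consistent with Lagrange.
K contains the identity, every element's inverse is in K, and K is closed under ·: it is a subgroup.
In fact K = ⟨18⟩.

Yes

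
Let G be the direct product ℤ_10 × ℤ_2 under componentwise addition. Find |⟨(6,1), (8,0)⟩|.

|⟨(6,1)⟩| = 10 and |⟨(8,0)⟩| = 5, so |H| is a multiple of lcm(10, 5) = 10 and divides |G| = 20.
Closing under the operation: H = {(0,0), (0,1), (2,0), (2,1), (4,0), (4,1), (6,0), (6,1), (8,0), (8,1)}, so |H| = 10.

10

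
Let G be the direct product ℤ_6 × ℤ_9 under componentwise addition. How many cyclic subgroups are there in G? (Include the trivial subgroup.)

16

Each element a generates a cyclic subgroup ⟨a⟩; distinct elements may generate the same one (a cyclic group of order d has φ(d) generators).
Cyclic subgroups by order — order 1: 1; order 2: 1; order 3: 4; order 6: 4; order 9: 3; order 18: 3.
Total: 16.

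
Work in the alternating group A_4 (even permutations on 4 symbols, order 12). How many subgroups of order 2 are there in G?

3

|G| = 12 and 2 | 12, so subgroups of order 2 are possible by Lagrange.
The subgroups of order 2 are: {e, (1 2)(3 4)}; {e, (1 3)(2 4)}; {e, (1 4)(2 3)}.
So G has 3 subgroups of order 2.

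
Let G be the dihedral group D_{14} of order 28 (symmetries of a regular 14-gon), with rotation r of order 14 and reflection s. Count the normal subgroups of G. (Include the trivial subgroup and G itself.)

7

G has 28 subgroups. Checking conjugation-invariance by order — order 1: 1/1 normal; order 2: 1/15 normal; order 4: 0/7 normal; order 7: 1/1 normal; order 14: 3/3 normal; order 28: 1/1 normal.
Total normal subgroups: 7.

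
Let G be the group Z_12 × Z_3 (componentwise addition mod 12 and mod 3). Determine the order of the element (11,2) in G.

12

The order of (11,2) in Z_12 × Z_3 is lcm(ord(11) in Z_12, ord(2) in Z_3).
ord(11) = 12 and ord(2) = 3, so |⟨(11,2)⟩| = lcm(12, 3) = 12.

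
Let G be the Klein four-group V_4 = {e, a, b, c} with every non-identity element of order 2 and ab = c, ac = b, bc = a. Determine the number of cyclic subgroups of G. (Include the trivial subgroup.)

4

Each element a generates a cyclic subgroup ⟨a⟩; distinct elements may generate the same one (a cyclic group of order d has φ(d) generators).
Cyclic subgroups by order — order 1: 1; order 2: 3.
Total: 4.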